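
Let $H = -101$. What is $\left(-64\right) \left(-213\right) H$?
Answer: $-1376832$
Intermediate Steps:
$\left(-64\right) \left(-213\right) H = \left(-64\right) \left(-213\right) \left(-101\right) = 13632 \left(-101\right) = -1376832$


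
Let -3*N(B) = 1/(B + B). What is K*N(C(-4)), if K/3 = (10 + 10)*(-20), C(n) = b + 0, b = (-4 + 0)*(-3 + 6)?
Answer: -50/3 ≈ -16.667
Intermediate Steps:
b = -12 (b = -4*3 = -12)
C(n) = -12 (C(n) = -12 + 0 = -12)
K = -1200 (K = 3*((10 + 10)*(-20)) = 3*(20*(-20)) = 3*(-400) = -1200)
N(B) = -1/(6*B) (N(B) = -1/(3*(B + B)) = -1/(2*B)/3 = -1/(6*B))
K*N(C(-4)) = -(-200)/(-12) = -(-200)*(-1)/12 = -1200*1/72 = -50/3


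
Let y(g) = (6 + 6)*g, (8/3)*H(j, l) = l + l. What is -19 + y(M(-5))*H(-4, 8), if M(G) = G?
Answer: -379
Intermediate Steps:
H(j, l) = 3*l/4 (H(j, l) = 3*(l + l)/8 = 3*(2*l)/8 = 3*l/4)
y(g) = 12*g
-19 + y(M(-5))*H(-4, 8) = -19 + (12*(-5))*((¾)*8) = -19 - 60*6 = -19 - 360 = -379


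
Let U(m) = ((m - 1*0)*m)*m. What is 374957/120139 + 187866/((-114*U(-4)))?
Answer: 4217619941/146089024 ≈ 28.870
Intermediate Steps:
U(m) = m³ (U(m) = ((m + 0)*m)*m = (m*m)*m = m²*m = m³)
374957/120139 + 187866/((-114*U(-4))) = 374957/120139 + 187866/((-114*(-4)³)) = 374957*(1/120139) + 187866/((-114*(-64))) = 374957/120139 + 187866/7296 = 374957/120139 + 187866*(1/7296) = 374957/120139 + 31311/1216 = 4217619941/146089024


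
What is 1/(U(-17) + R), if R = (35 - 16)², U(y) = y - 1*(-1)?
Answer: 1/345 ≈ 0.0028986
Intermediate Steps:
U(y) = 1 + y (U(y) = y + 1 = 1 + y)
R = 361 (R = 19² = 361)
1/(U(-17) + R) = 1/((1 - 17) + 361) = 1/(-16 + 361) = 1/345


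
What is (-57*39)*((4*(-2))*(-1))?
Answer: -17784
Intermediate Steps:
(-57*39)*((4*(-2))*(-1)) = -(-17784)*(-1) = -2223*8 = -17784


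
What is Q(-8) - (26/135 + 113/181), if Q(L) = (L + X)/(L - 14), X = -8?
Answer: -24091/268785 ≈ -0.089629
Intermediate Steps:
Q(L) = (-8 + L)/(-14 + L) (Q(L) = (L - 8)/(L - 14) = (-8 + L)/(-14 + L))
Q(-8) - (26/135 + 113/181) = (-8 - 8)/(-14 - 8) - (26/135 + 113/181) = -16/(-22) - (26*(1/135) + 113*(1/181)) = -1/22*(-16) - (26/135 + 113/181) = 8/11 - 1*19961/24435 = 8/11 - 19961/24435 = -24091/268785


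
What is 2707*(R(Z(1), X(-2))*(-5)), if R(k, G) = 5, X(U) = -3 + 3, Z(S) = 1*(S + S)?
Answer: -67675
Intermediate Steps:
Z(S) = 2*S (Z(S) = 1*(2*S) = 2*S)
X(U) = 0
2707*(R(Z(1), X(-2))*(-5)) = 2707*(5*(-5)) = 2707*(-25) = -67675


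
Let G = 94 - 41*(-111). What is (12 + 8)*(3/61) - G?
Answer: -283285/61 ≈ -4644.0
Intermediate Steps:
G = 4645 (G = 94 + 4551 = 4645)
(12 + 8)*(3/61) - G = (12 + 8)*(3/61) - 1*4645 = 20*(3*(1/61)) - 4645 = 20*(3/61) - 4645 = 60/61 - 4645 = -283285/61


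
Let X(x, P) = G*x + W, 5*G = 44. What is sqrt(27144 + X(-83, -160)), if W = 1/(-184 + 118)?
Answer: sqrt(2876439390)/330 ≈ 162.52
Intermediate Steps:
W = -1/66 (W = 1/(-66) = -1/66 ≈ -0.015152)
G = 44/5 (G = (1/5)*44 = 44/5 ≈ 8.8000)
X(x, P) = -1/66 + 44*x/5 (X(x, P) = 44*x/5 - 1/66 = -1/66 + 44*x/5)
sqrt(27144 + X(-83, -160)) = sqrt(27144 + (-1/66 + (44/5)*(-83))) = sqrt(27144 + (-1/66 - 3652/5)) = sqrt(27144 - 241037/330) = sqrt(8716483/330) = sqrt(2876439390)/330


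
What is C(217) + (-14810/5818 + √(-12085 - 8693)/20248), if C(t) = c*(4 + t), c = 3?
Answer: 1921262/2909 + I*√20778/20248 ≈ 660.45 + 0.007119*I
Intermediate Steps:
C(t) = 12 + 3*t (C(t) = 3*(4 + t) = 12 + 3*t)
C(217) + (-14810/5818 + √(-12085 - 8693)/20248) = (12 + 3*217) + (-14810/5818 + √(-12085 - 8693)/20248) = (12 + 651) + (-14810*1/5818 + √(-20778)*(1/20248)) = 663 + (-7405/2909 + (I*√20778)*(1/20248)) = 663 + (-7405/2909 + I*√20778/20248) = 1921262/2909 + I*√20778/20248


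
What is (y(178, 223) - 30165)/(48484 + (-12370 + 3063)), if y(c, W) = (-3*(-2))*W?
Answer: -3203/4353 ≈ -0.73581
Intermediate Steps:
y(c, W) = 6*W
(y(178, 223) - 30165)/(48484 + (-12370 + 3063)) = (6*223 - 30165)/(48484 + (-12370 + 3063)) = (1338 - 30165)/(48484 - 9307) = -28827/39177 = -28827*1/39177 = -3203/4353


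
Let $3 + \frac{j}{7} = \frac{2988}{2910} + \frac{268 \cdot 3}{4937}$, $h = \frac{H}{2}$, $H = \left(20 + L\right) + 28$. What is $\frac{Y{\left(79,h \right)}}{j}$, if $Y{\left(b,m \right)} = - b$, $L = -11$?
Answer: $\frac{189161155}{30343383} \approx 6.234$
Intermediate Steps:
$H = 37$ ($H = \left(20 - 11\right) + 28 = 9 + 28 = 37$)
$h = \frac{37}{2} \approx 18.5$
$j = - \frac{30343383}{2394445}$ ($j = -21 + 7 \left(\frac{2988}{2910} + \frac{268 \cdot 3}{4937}\right) = -21 + 7 \left(2988 \cdot \frac{1}{2910} + 804 \cdot \frac{1}{4937}\right) = -21 + 7 \left(\frac{498}{485} + \frac{804}{4937}\right) = -21 + 7 \cdot \frac{2848566}{2394445} = -21 + \frac{19939962}{2394445} = - \frac{30343383}{2394445} \approx -12.672$)
$\frac{Y{\left(79,h \right)}}{j} = \frac{\left(-1\right) 79}{- \frac{30343383}{2394445}} = \left(-79\right) \left(- \frac{2394445}{30343383}\right) = \frac{189161155}{30343383}$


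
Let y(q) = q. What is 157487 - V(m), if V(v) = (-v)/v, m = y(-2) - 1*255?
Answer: 157488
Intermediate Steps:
m = -257 (m = -2 - 1*255 = -2 - 255 = -257)
V(v) = -1
157487 - V(m) = 157487 - 1*(-1) = 157487 + 1 = 157488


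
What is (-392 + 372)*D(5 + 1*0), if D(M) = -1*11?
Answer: 220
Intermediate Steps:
D(M) = -11
(-392 + 372)*D(5 + 1*0) = (-392 + 372)*(-11) = -20*(-11) = 220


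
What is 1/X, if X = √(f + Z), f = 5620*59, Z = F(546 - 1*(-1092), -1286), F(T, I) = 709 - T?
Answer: √36739/110217 ≈ 0.0017391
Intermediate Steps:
Z = -929 (Z = 709 - (546 - 1*(-1092)) = 709 - (546 + 1092) = 709 - 1*1638 = 709 - 1638 = -929)
f = 331580
X = 3*√36739 (X = √(331580 - 929) = √330651 = 3*√36739 ≈ 575.02)
1/X = 1/(3*√36739) = √36739/110217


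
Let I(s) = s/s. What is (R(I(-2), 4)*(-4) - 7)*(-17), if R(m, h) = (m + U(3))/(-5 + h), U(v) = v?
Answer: -153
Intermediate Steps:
I(s) = 1
R(m, h) = (3 + m)/(-5 + h) (R(m, h) = (m + 3)/(-5 + h) = (3 + m)/(-5 + h))
(R(I(-2), 4)*(-4) - 7)*(-17) = (((3 + 1)/(-5 + 4))*(-4) - 7)*(-17) = ((4/(-1))*(-4) - 7)*(-17) = (-1*4*(-4) - 7)*(-17) = (-4*(-4) - 7)*(-17) = (16 - 7)*(-17) = 9*(-17) = -153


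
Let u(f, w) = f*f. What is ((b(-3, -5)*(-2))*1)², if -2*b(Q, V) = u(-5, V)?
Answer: 625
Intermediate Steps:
u(f, w) = f²
b(Q, V) = -25/2 (b(Q, V) = -½*(-5)² = -½*25 = -25/2)
((b(-3, -5)*(-2))*1)² = (-25/2*(-2)*1)² = (25*1)² = 25² = 625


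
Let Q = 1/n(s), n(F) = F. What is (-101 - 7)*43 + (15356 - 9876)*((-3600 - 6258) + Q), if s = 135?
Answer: -1458713972/27 ≈ -5.4026e+7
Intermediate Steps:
Q = 1/135 ≈ 0.0074074
(-101 - 7)*43 + (15356 - 9876)*((-3600 - 6258) + Q) = (-101 - 7)*43 + (15356 - 9876)*((-3600 - 6258) + 1/135) = -108*43 + 5480*(-9858 + 1/135) = -4644 + 5480*(-1330829/135) = -4644 - 1458588584/27 = -1458713972/27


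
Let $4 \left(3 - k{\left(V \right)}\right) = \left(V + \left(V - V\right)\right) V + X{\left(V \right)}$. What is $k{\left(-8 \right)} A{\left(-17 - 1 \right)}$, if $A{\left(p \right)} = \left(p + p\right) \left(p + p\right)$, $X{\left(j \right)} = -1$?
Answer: $-16524$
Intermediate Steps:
$k{\left(V \right)} = \frac{13}{4} - \frac{V^{2}}{4}$ ($k{\left(V \right)} = 3 - \frac{\left(V + \left(V - V\right)\right) V - 1}{4} = 3 - \frac{\left(V + 0\right) V - 1}{4} = 3 - \frac{V V - 1}{4} = 3 - \frac{V^{2} - 1}{4} = 3 - \frac{-1 + V^{2}}{4} = 3 - \left(- \frac{1}{4} + \frac{V^{2}}{4}\right) = \frac{13}{4} - \frac{V^{2}}{4}$)
$A{\left(p \right)} = 4 p^{2}$ ($A{\left(p \right)} = 2 p 2 p = 4 p^{2}$)
$k{\left(-8 \right)} A{\left(-17 - 1 \right)} = \left(\frac{13}{4} - \frac{\left(-8\right)^{2}}{4}\right) 4 \left(-17 - 1\right)^{2} = \left(\frac{13}{4} - 16\right) 4 \left(-17 - 1\right)^{2} = \left(\frac{13}{4} - 16\right) 4 \left(-18\right)^{2} = - \frac{51 \cdot 4 \cdot 324}{4} = \left(- \frac{51}{4}\right) 1296 = -16524$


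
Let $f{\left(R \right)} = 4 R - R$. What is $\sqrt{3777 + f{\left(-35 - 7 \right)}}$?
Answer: $\sqrt{3651} \approx 60.424$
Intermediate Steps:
$f{\left(R \right)} = 3 R$
$\sqrt{3777 + f{\left(-35 - 7 \right)}} = \sqrt{3777 + 3 \left(-35 - 7\right)} = \sqrt{3777 + 3 \left(-42\right)} = \sqrt{3777 - 126} = \sqrt{3651}$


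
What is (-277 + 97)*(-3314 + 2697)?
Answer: 111060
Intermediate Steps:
(-277 + 97)*(-3314 + 2697) = -180*(-617) = 111060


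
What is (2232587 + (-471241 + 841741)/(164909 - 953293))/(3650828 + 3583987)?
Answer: 440033874727/1425953097240 ≈ 0.30859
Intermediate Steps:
(2232587 + (-471241 + 841741)/(164909 - 953293))/(3650828 + 3583987) = (2232587 + 370500/(-788384))/7234815 = (2232587 + 370500*(-1/788384))*(1/7234815) = (2232587 - 92625/197096)*(1/7234815) = (440033874727/197096)*(1/7234815) = 440033874727/1425953097240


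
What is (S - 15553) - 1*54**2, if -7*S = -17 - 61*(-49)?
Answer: -132255/7 ≈ -18894.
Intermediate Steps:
S = -2972/7 (S = -(-17 - 61*(-49))/7 = -(-17 + 2989)/7 = -1/7*2972 = -2972/7 ≈ -424.57)
(S - 15553) - 1*54**2 = (-2972/7 - 15553) - 1*54**2 = -111843/7 - 1*2916 = -111843/7 - 2916 = -132255/7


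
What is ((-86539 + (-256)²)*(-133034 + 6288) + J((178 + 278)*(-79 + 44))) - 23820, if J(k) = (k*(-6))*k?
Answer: 1133692818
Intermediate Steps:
J(k) = -6*k² (J(k) = (-6*k)*k = -6*k²)
((-86539 + (-256)²)*(-133034 + 6288) + J((178 + 278)*(-79 + 44))) - 23820 = ((-86539 + (-256)²)*(-133034 + 6288) - 6*(-79 + 44)²*(178 + 278)²) - 23820 = ((-86539 + 65536)*(-126746) - 6*(456*(-35))²) - 23820 = (-21003*(-126746) - 6*(-15960)²) - 23820 = (2662046238 - 6*254721600) - 23820 = (2662046238 - 1528329600) - 23820 = 1133716638 - 23820 = 1133692818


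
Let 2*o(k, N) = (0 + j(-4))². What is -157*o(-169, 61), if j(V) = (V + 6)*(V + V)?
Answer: -20096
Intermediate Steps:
j(V) = 2*V*(6 + V) (j(V) = (6 + V)*(2*V) = 2*V*(6 + V))
o(k, N) = 128 (o(k, N) = (0 + 2*(-4)*(6 - 4))²/2 = (0 + 2*(-4)*2)²/2 = (0 - 16)²/2 = (½)*(-16)² = (½)*256 = 128)
-157*o(-169, 61) = -157*128 = -20096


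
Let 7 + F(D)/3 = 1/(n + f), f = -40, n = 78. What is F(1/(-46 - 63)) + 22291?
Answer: 846263/38 ≈ 22270.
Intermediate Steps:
F(D) = -795/38 (F(D) = -21 + 3/(78 - 40) = -21 + 3/38 = -795/38)
F(1/(-46 - 63)) + 22291 = -795/38 + 22291 = 846263/38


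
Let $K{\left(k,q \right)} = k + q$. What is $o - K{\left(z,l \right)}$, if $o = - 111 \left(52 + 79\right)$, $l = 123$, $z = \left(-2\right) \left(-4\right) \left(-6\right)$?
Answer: $-14616$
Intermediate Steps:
$z = -48$ ($z = 8 \left(-6\right) = -48$)
$o = -14541$ ($o = \left(-111\right) 131 = -14541$)
$o - K{\left(z,l \right)} = -14541 - \left(-48 + 123\right) = -14541 - 75 = -14616$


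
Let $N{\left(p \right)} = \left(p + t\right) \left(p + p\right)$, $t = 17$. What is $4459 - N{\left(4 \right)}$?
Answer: $4291$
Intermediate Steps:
$N{\left(p \right)} = 2 p \left(17 + p\right)$ ($N{\left(p \right)} = \left(p + 17\right) \left(p + p\right) = \left(17 + p\right) 2 p = 2 p \left(17 + p\right)$)
$4459 - N{\left(4 \right)} = 4459 - 2 \cdot 4 \left(17 + 4\right) = 4459 - 2 \cdot 4 \cdot 21 = 4459 - 168 = 4291$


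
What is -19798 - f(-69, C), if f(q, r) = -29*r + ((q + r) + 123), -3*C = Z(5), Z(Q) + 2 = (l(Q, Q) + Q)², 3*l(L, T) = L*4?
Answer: -569800/27 ≈ -21104.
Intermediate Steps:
l(L, T) = 4*L/3 (l(L, T) = (L*4)/3 = (4*L)/3 = 4*L/3)
Z(Q) = -2 + 49*Q²/9 (Z(Q) = -2 + (4*Q/3 + Q)² = -2 + (7*Q/3)² = -2 + 49*Q²/9)
C = -1207/27 (C = -(-2 + (49/9)*5²)/3 = -(-2 + (49/9)*25)/3 = -(-2 + 1225/9)/3 = -⅓*1207/9 = -1207/27 ≈ -44.704)
f(q, r) = 123 + q - 28*r (f(q, r) = -29*r + (123 + q + r) = 123 + q - 28*r)
-19798 - f(-69, C) = -19798 - (123 - 69 - 28*(-1207/27)) = -19798 - (123 - 69 + 33796/27) = -19798 - 1*35254/27 = -19798 - 35254/27 = -569800/27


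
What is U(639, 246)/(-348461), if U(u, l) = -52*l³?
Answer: 774120672/348461 ≈ 2221.5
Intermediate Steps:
U(639, 246)/(-348461) = -52*246³/(-348461) = -52*14886936*(-1/348461) = -774120672*(-1/348461) = 774120672/348461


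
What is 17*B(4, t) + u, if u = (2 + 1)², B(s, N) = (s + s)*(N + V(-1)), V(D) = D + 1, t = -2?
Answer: -263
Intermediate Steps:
V(D) = 1 + D
B(s, N) = 2*N*s (B(s, N) = (s + s)*(N + (1 - 1)) = (2*s)*(N + 0) = (2*s)*N = 2*N*s)
u = 9 (u = 3² = 9)
17*B(4, t) + u = 17*(2*(-2)*4) + 9 = 17*(-16) + 9 = -272 + 9 = -263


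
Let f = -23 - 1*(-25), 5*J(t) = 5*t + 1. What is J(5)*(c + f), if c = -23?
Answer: -546/5 ≈ -109.20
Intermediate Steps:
J(t) = ⅕ + t (J(t) = (5*t + 1)/5 = (1 + 5*t)/5 = ⅕ + t)
f = 2 (f = -23 + 25 = 2)
J(5)*(c + f) = (⅕ + 5)*(-23 + 2) = (26/5)*(-21) = -546/5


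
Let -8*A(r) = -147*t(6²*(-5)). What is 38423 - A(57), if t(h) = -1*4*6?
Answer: 38864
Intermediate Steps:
t(h) = -24 (t(h) = -4*6 = -24)
A(r) = -441 (A(r) = -(-147)/(8*(1/(-24))) = -(-147)/(8*(-1/24)) = -(-147)*(-24)/8 = -⅛*3528 = -441)
38423 - A(57) = 38423 - 1*(-441) = 38423 + 441 = 38864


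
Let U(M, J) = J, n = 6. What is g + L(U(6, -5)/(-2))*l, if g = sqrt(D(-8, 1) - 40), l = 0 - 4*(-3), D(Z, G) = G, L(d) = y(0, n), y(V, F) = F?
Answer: 72 + I*sqrt(39) ≈ 72.0 + 6.245*I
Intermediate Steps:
L(d) = 6
l = 12 (l = 0 + 12 = 12)
g = I*sqrt(39) (g = sqrt(1 - 40) = sqrt(-39) = I*sqrt(39) ≈ 6.245*I)
g + L(U(6, -5)/(-2))*l = I*sqrt(39) + 6*12 = I*sqrt(39) + 72 = 72 + I*sqrt(39)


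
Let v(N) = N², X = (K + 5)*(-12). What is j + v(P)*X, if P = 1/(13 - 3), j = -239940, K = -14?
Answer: -5998473/25 ≈ -2.3994e+5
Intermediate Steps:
P = ⅒ (P = 1/10 = ⅒ ≈ 0.10000)
X = 108 (X = (-14 + 5)*(-12) = -9*(-12) = 108)
j + v(P)*X = -239940 + (⅒)²*108 = -239940 + (1/100)*108 = -239940 + 27/25 = -5998473/25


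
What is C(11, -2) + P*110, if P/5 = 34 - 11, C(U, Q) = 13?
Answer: 12663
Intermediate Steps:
P = 115 (P = 5*(34 - 11) = 5*23 = 115)
C(11, -2) + P*110 = 13 + 115*110 = 13 + 12650 = 12663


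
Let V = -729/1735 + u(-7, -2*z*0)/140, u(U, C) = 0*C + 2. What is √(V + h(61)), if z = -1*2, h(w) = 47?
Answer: √27490717590/24290 ≈ 6.8260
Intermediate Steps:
z = -2
u(U, C) = 2 (u(U, C) = 0 + 2 = 2)
V = -9859/24290 (V = -729/1735 + 2/140 = -729*1/1735 + 2*(1/140) = -729/1735 + 1/70 = -9859/24290 ≈ -0.40589)
√(V + h(61)) = √(-9859/24290 + 47) = √(1131771/24290) = √27490717590/24290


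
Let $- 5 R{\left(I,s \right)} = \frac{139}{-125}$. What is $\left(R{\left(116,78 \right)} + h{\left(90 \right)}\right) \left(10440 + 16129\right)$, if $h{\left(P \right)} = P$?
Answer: $\frac{1498199341}{625} \approx 2.3971 \cdot 10^{6}$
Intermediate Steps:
$R{\left(I,s \right)} = \frac{139}{625}$ ($R{\left(I,s \right)} = - \frac{139 \frac{1}{-125}}{5} = - \frac{139 \left(- \frac{1}{125}\right)}{5} = \left(- \frac{1}{5}\right) \left(- \frac{139}{125}\right) = \frac{139}{625}$)
$\left(R{\left(116,78 \right)} + h{\left(90 \right)}\right) \left(10440 + 16129\right) = \left(\frac{139}{625} + 90\right) \left(10440 + 16129\right) = \frac{56389}{625} \cdot 26569 = \frac{1498199341}{625}$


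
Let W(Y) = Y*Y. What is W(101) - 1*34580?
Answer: -24379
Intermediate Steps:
W(Y) = Y**2
W(101) - 1*34580 = 101**2 - 1*34580 = 10201 - 34580 = -24379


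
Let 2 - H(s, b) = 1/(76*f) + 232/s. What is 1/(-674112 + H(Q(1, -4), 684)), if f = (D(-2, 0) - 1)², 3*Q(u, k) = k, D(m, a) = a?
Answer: -76/51219137 ≈ -1.4838e-6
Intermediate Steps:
Q(u, k) = k/3
f = 1 (f = (0 - 1)² = (-1)² = 1)
H(s, b) = 151/76 - 232/s (H(s, b) = 2 - (1/(76*1) + 232/s) = 2 - ((1/76)*1 + 232/s) = 2 - (1/76 + 232/s) = 2 + (-1/76 - 232/s) = 151/76 - 232/s)
1/(-674112 + H(Q(1, -4), 684)) = 1/(-674112 + (151/76 - 232/((⅓)*(-4)))) = 1/(-674112 + (151/76 - 232/(-4/3))) = 1/(-674112 + (151/76 - 232*(-¾))) = 1/(-674112 + (151/76 + 174)) = 1/(-674112 + 13375/76) = 1/(-51219137/76) = -76/51219137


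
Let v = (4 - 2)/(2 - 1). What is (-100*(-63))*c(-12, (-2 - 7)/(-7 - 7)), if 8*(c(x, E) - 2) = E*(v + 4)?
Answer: 31275/2 ≈ 15638.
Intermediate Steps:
v = 2 (v = 2/1 = 2*1 = 2)
c(x, E) = 2 + 3*E/4 (c(x, E) = 2 + (E*(2 + 4))/8 = 2 + (E*6)/8 = 2 + (6*E)/8 = 2 + 3*E/4)
(-100*(-63))*c(-12, (-2 - 7)/(-7 - 7)) = (-100*(-63))*(2 + 3*((-2 - 7)/(-7 - 7))/4) = 6300*(2 + 3*(-9/(-14))/4) = 6300*(2 + 3*(-9*(-1/14))/4) = 6300*(2 + (¾)*(9/14)) = 6300*(2 + 27/56) = 6300*(139/56) = 31275/2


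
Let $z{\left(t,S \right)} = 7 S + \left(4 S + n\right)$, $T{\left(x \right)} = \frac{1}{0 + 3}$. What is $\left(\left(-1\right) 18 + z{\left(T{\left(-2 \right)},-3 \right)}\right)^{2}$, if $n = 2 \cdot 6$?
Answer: $1521$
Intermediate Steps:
$T{\left(x \right)} = \frac{1}{3}$
$n = 12$
$z{\left(t,S \right)} = 12 + 11 S$ ($z{\left(t,S \right)} = 7 S + \left(4 S + 12\right) = 7 S + \left(12 + 4 S\right) = 12 + 11 S$)
$\left(\left(-1\right) 18 + z{\left(T{\left(-2 \right)},-3 \right)}\right)^{2} = \left(\left(-1\right) 18 + \left(12 + 11 \left(-3\right)\right)\right)^{2} = \left(-18 + \left(12 - 33\right)\right)^{2} = \left(-18 - 21\right)^{2} = \left(-39\right)^{2} = 1521$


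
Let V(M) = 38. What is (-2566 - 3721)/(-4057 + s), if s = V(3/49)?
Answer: 6287/4019 ≈ 1.5643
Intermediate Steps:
s = 38
(-2566 - 3721)/(-4057 + s) = (-2566 - 3721)/(-4057 + 38) = -6287/(-4019) = -6287*(-1/4019) = 6287/4019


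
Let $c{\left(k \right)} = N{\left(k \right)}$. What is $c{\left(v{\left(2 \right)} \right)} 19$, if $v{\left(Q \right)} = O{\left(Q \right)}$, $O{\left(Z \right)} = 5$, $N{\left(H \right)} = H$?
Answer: $95$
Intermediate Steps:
$v{\left(Q \right)} = 5$
$c{\left(k \right)} = k$
$c{\left(v{\left(2 \right)} \right)} 19 = 5 \cdot 19 = 95$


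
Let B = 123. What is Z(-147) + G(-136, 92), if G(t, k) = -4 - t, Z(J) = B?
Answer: 255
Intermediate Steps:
Z(J) = 123
Z(-147) + G(-136, 92) = 123 + (-4 - 1*(-136)) = 123 + (-4 + 136) = 123 + 132 = 255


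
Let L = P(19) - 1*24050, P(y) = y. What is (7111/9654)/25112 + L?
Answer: -5825865313577/242431248 ≈ -24031.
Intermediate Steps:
L = -24031 (L = 19 - 1*24050 = 19 - 24050 = -24031)
(7111/9654)/25112 + L = (7111/9654)/25112 - 24031 = (7111*(1/9654))*(1/25112) - 24031 = (7111/9654)*(1/25112) - 24031 = 7111/242431248 - 24031 = -5825865313577/242431248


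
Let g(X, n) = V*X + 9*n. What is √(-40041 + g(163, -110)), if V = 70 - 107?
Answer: I*√47062 ≈ 216.94*I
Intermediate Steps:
V = -37
g(X, n) = -37*X + 9*n
√(-40041 + g(163, -110)) = √(-40041 + (-37*163 + 9*(-110))) = √(-40041 + (-6031 - 990)) = √(-40041 - 7021) = √(-47062) = I*√47062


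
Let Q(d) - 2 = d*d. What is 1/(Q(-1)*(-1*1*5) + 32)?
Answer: 1/17 ≈ 0.058824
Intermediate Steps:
Q(d) = 2 + d² (Q(d) = 2 + d*d = 2 + d²)
1/(Q(-1)*(-1*1*5) + 32) = 1/((2 + (-1)²)*(-1*1*5) + 32) = 1/((2 + 1)*(-1*5) + 32) = 1/(3*(-5) + 32) = 1/(-15 + 32) = 1/17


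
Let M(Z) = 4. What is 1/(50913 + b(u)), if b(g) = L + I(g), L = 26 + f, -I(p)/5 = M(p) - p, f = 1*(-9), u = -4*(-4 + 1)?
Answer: 1/50970 ≈ 1.9619e-5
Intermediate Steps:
u = 12 (u = -4*(-3) = 12)
f = -9
I(p) = -20 + 5*p (I(p) = -5*(4 - p) = -20 + 5*p)
L = 17 (L = 26 - 9 = 17)
b(g) = -3 + 5*g (b(g) = 17 + (-20 + 5*g) = -3 + 5*g)
1/(50913 + b(u)) = 1/(50913 + (-3 + 5*12)) = 1/(50913 + (-3 + 60)) = 1/(50913 + 57) = 1/50970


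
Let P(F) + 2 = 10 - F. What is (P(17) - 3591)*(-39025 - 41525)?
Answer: 289980000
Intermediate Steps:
P(F) = 8 - F (P(F) = -2 + (10 - F) = 8 - F)
(P(17) - 3591)*(-39025 - 41525) = ((8 - 1*17) - 3591)*(-39025 - 41525) = ((8 - 17) - 3591)*(-80550) = (-9 - 3591)*(-80550) = -3600*(-80550) = 289980000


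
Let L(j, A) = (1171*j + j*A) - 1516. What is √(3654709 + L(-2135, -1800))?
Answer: 2*√1249027 ≈ 2235.2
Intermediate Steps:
L(j, A) = -1516 + 1171*j + A*j (L(j, A) = (1171*j + A*j) - 1516 = -1516 + 1171*j + A*j)
√(3654709 + L(-2135, -1800)) = √(3654709 + (-1516 + 1171*(-2135) - 1800*(-2135))) = √(3654709 + (-1516 - 2500085 + 3843000)) = √(3654709 + 1341399) = √4996108 = 2*√1249027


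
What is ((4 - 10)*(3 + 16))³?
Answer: -1481544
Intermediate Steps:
((4 - 10)*(3 + 16))³ = (-6*19)³ = (-114)³ = -1481544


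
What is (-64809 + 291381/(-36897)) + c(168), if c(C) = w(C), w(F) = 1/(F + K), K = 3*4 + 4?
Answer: -146681663013/2263016 ≈ -64817.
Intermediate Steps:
K = 16 (K = 12 + 4 = 16)
w(F) = 1/(16 + F) (w(F) = 1/(F + 16) = 1/(16 + F))
c(C) = 1/(16 + C)
(-64809 + 291381/(-36897)) + c(168) = (-64809 + 291381/(-36897)) + 1/(16 + 168) = (-64809 + 291381*(-1/36897)) + 1/184 = (-64809 - 97127/12299) + 1/184 = -797183018/12299 + 1/184 = -146681663013/2263016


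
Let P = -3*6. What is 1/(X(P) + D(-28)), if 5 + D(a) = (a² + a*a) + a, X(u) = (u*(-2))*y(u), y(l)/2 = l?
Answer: 1/239 ≈ 0.0041841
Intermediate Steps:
y(l) = 2*l
P = -18
X(u) = -4*u² (X(u) = (u*(-2))*(2*u) = (-2*u)*(2*u) = -4*u²)
D(a) = -5 + a + 2*a² (D(a) = -5 + ((a² + a*a) + a) = -5 + ((a² + a²) + a) = -5 + (2*a² + a) = -5 + (a + 2*a²) = -5 + a + 2*a²)
1/(X(P) + D(-28)) = 1/(-4*(-18)² + (-5 - 28 + 2*(-28)²)) = 1/(-4*324 + (-5 - 28 + 2*784)) = 1/(-1296 + (-5 - 28 + 1568)) = 1/(-1296 + 1535) = 1/239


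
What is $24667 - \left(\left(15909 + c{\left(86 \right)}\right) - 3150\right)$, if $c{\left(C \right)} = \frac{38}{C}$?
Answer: $\frac{512025}{43} \approx 11908.0$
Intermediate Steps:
$24667 - \left(\left(15909 + c{\left(86 \right)}\right) - 3150\right) = 24667 - \left(\left(15909 + \frac{38}{86}\right) - 3150\right) = 24667 - \left(\left(15909 + 38 \cdot \frac{1}{86}\right) - 3150\right) = 24667 - \left(\left(15909 + \frac{19}{43}\right) - 3150\right) = 24667 - \left(\frac{684106}{43} - 3150\right) = 24667 - \frac{548656}{43} = \frac{512025}{43}$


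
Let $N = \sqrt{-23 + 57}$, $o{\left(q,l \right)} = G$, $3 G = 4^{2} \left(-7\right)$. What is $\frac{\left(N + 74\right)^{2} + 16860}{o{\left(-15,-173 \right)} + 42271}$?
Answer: $\frac{67110}{126701} + \frac{444 \sqrt{34}}{126701} \approx 0.55011$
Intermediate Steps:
$G = - \frac{112}{3}$ ($G = \frac{4^{2} \left(-7\right)}{3} = \frac{16 \left(-7\right)}{3} = \frac{1}{3} \left(-112\right) = - \frac{112}{3} \approx -37.333$)
$o{\left(q,l \right)} = - \frac{112}{3}$
$N = \sqrt{34} \approx 5.8309$
$\frac{\left(N + 74\right)^{2} + 16860}{o{\left(-15,-173 \right)} + 42271} = \frac{\left(\sqrt{34} + 74\right)^{2} + 16860}{- \frac{112}{3} + 42271} = \frac{\left(74 + \sqrt{34}\right)^{2} + 16860}{\frac{126701}{3}} = \left(16860 + \left(74 + \sqrt{34}\right)^{2}\right) \frac{3}{126701} = \frac{50580}{126701} + \frac{3 \left(74 + \sqrt{34}\right)^{2}}{126701}$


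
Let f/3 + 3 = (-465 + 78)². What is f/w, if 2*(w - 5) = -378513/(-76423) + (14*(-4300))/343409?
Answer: 7861021448168724/129275855429 ≈ 60808.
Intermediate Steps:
w = 387827566287/52488692014 (w = 5 + (-378513/(-76423) + (14*(-4300))/343409)/2 = 5 + (-378513*(-1/76423) - 60200*1/343409)/2 = 5 + (378513/76423 - 60200/343409)/2 = 5 + (½)*(125384106217/26244346007) = 5 + 125384106217/52488692014 = 387827566287/52488692014 ≈ 7.3888)
f = 449298 (f = -9 + 3*(-465 + 78)² = -9 + 3*(-387)² = -9 + 3*149769 = -9 + 449307 = 449298)
f/w = 449298/(387827566287/52488692014) = 449298*(52488692014/387827566287) = 7861021448168724/129275855429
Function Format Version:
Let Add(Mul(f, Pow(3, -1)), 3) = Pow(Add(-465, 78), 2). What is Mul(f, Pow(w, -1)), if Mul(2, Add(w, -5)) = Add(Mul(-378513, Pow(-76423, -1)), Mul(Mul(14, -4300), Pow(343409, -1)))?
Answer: Rational(7861021448168724, 129275855429) ≈ 60808.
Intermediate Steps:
w = Rational(387827566287, 52488692014) (w = Add(5, Mul(Rational(1, 2), Add(Mul(-378513, Pow(-76423, -1)), Mul(Mul(14, -4300), Pow(343409, -1))))) = Add(5, Mul(Rational(1, 2), Add(Mul(-378513, Rational(-1, 76423)), Mul(-60200, Rational(1, 343409))))) = Add(5, Mul(Rational(1, 2), Add(Rational(378513, 76423), Rational(-60200, 343409)))) = Add(5, Mul(Rational(1, 2), Rational(125384106217, 26244346007))) = Add(5, Rational(125384106217, 52488692014)) = Rational(387827566287, 52488692014) ≈ 7.3888)
f = 449298 (f = Add(-9, Mul(3, Pow(Add(-465, 78), 2))) = Add(-9, Mul(3, Pow(-387, 2))) = Add(-9, Mul(3, 149769)) = Add(-9, 449307) = 449298)
Mul(f, Pow(w, -1)) = Mul(449298, Pow(Rational(387827566287, 52488692014), -1)) = Mul(449298, Rational(52488692014, 387827566287)) = Rational(7861021448168724, 129275855429)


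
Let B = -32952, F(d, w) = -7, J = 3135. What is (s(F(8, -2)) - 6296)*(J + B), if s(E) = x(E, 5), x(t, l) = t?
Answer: 187936551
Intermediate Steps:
s(E) = E
(s(F(8, -2)) - 6296)*(J + B) = (-7 - 6296)*(3135 - 32952) = -6303*(-29817) = 187936551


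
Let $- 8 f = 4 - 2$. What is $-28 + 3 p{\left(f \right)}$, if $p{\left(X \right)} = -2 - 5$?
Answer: $-49$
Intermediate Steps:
$f = - \frac{1}{4}$ ($f = - \frac{4 - 2}{8} = \left(- \frac{1}{8}\right) 2 = - \frac{1}{4} \approx -0.25$)
$p{\left(X \right)} = -7$ ($p{\left(X \right)} = -2 - 5 = -7$)
$-28 + 3 p{\left(f \right)} = -28 + 3 \left(-7\right) = -28 - 21 = -49$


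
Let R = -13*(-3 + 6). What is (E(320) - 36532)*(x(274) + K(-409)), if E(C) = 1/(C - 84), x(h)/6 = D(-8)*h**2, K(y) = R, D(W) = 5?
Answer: -19417810645791/236 ≈ -8.2279e+10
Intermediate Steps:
R = -39 (R = -13*3 = -39)
K(y) = -39
x(h) = 30*h**2 (x(h) = 6*(5*h**2) = 30*h**2)
E(C) = 1/(-84 + C)
(E(320) - 36532)*(x(274) + K(-409)) = (1/(-84 + 320) - 36532)*(30*274**2 - 39) = (1/236 - 36532)*(30*75076 - 39) = (1/236 - 36532)*(2252280 - 39) = -8621551/236*2252241 = -19417810645791/236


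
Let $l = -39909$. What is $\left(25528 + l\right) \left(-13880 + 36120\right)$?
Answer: $-319833440$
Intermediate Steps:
$\left(25528 + l\right) \left(-13880 + 36120\right) = \left(25528 - 39909\right) \left(-13880 + 36120\right) = \left(-14381\right) 22240 = -319833440$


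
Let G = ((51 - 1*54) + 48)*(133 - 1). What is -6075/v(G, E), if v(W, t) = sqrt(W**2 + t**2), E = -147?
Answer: -2025*sqrt(3922801)/3922801 ≈ -1.0224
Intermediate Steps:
G = 5940 (G = ((51 - 54) + 48)*132 = (-3 + 48)*132 = 45*132 = 5940)
-6075/v(G, E) = -6075/sqrt(5940**2 + (-147)**2) = -6075/sqrt(35283600 + 21609) = -6075*sqrt(3922801)/11768403 = -2025*sqrt(3922801)/3922801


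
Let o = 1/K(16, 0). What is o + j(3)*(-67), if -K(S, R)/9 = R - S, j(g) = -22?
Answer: 212257/144 ≈ 1474.0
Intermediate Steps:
K(S, R) = -9*R + 9*S (K(S, R) = -9*(R - S) = -9*R + 9*S)
o = 1/144 (o = 1/(-9*0 + 9*16) = 1/(0 + 144) = 1/144 ≈ 0.0069444)
o + j(3)*(-67) = 1/144 - 22*(-67) = 1/144 + 1474 = 212257/144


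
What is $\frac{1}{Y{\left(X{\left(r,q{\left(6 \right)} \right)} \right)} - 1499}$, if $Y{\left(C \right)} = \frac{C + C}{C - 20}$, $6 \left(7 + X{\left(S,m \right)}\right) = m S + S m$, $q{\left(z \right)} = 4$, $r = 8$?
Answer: $- \frac{49}{73473} \approx -0.00066691$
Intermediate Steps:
$X{\left(S,m \right)} = -7 + \frac{S m}{3}$ ($X{\left(S,m \right)} = -7 + \frac{m S + S m}{6} = -7 + \frac{S m + S m}{6} = -7 + \frac{2 S m}{6} = -7 + \frac{S m}{3}$)
$Y{\left(C \right)} = \frac{2 C}{-20 + C}$
$\frac{1}{Y{\left(X{\left(r,q{\left(6 \right)} \right)} \right)} - 1499} = \frac{1}{\frac{2 \left(-7 + \frac{1}{3} \cdot 8 \cdot 4\right)}{-20 - \left(7 - \frac{32}{3}\right)} - 1499} = \frac{1}{\frac{2 \left(-7 + \frac{32}{3}\right)}{-20 + \left(-7 + \frac{32}{3}\right)} - 1499} = \frac{1}{2 \cdot \frac{11}{3} \frac{1}{-20 + \frac{11}{3}} - 1499} = \frac{1}{2 \cdot \frac{11}{3} \frac{1}{- \frac{49}{3}} - 1499} = \frac{1}{2 \cdot \frac{11}{3} \left(- \frac{3}{49}\right) - 1499} = \frac{1}{- \frac{22}{49} - 1499} = \frac{1}{- \frac{73473}{49}} = - \frac{49}{73473}$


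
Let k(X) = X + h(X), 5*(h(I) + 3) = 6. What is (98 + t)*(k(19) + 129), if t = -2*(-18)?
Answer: 97954/5 ≈ 19591.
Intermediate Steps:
h(I) = -9/5 (h(I) = -3 + (⅕)*6 = -3 + 6/5 = -9/5)
t = 36
k(X) = -9/5 + X (k(X) = X - 9/5 = -9/5 + X)
(98 + t)*(k(19) + 129) = (98 + 36)*((-9/5 + 19) + 129) = 134*(86/5 + 129) = 134*(731/5) = 97954/5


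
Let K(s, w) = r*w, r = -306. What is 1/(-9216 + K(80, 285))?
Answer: -1/96426 ≈ -1.0371e-5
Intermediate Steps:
K(s, w) = -306*w
1/(-9216 + K(80, 285)) = 1/(-9216 - 306*285) = 1/(-9216 - 87210) = 1/(-96426) = -1/96426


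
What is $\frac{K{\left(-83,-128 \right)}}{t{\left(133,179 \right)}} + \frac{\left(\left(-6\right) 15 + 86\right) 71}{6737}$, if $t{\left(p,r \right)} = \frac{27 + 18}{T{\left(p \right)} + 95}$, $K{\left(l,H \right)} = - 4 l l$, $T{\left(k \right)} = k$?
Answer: $- \frac{14109006932}{101055} \approx -1.3962 \cdot 10^{5}$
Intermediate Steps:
$K{\left(l,H \right)} = - 4 l^{2}$
$t{\left(p,r \right)} = \frac{45}{95 + p}$ ($t{\left(p,r \right)} = \frac{27 + 18}{p + 95} = \frac{45}{95 + p}$)
$\frac{K{\left(-83,-128 \right)}}{t{\left(133,179 \right)}} + \frac{\left(\left(-6\right) 15 + 86\right) 71}{6737} = \frac{\left(-4\right) \left(-83\right)^{2}}{45 \frac{1}{95 + 133}} + \frac{\left(\left(-6\right) 15 + 86\right) 71}{6737} = \frac{\left(-4\right) 6889}{45 \cdot \frac{1}{228}} + \left(-90 + 86\right) 71 \cdot \frac{1}{6737} = - \frac{27556}{45 \cdot \frac{1}{228}} + \left(-4\right) 71 \cdot \frac{1}{6737} = - \frac{27556}{\frac{15}{76}} - \frac{284}{6737} = \left(-27556\right) \frac{76}{15} - \frac{284}{6737} = - \frac{2094256}{15} - \frac{284}{6737} = - \frac{14109006932}{101055}$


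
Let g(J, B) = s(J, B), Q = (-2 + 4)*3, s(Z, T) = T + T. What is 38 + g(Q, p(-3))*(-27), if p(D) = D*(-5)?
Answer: -772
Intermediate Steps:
p(D) = -5*D
s(Z, T) = 2*T
Q = 6 (Q = 2*3 = 6)
g(J, B) = 2*B
38 + g(Q, p(-3))*(-27) = 38 + (2*(-5*(-3)))*(-27) = 38 + (2*15)*(-27) = 38 + 30*(-27) = 38 - 810 = -772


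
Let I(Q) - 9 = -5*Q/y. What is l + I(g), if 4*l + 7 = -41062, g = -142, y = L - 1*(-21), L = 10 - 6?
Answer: -204597/20 ≈ -10230.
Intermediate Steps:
L = 4
y = 25 (y = 4 - 1*(-21) = 4 + 21 = 25)
l = -41069/4 (l = -7/4 + (¼)*(-41062) = -7/4 - 20531/2 = -41069/4 ≈ -10267.)
I(Q) = 9 - Q/5 (I(Q) = 9 - 5*Q/25 = 9 - Q/5)
l + I(g) = -41069/4 + (9 - ⅕*(-142)) = -41069/4 + (9 + 142/5) = -41069/4 + 187/5 = -204597/20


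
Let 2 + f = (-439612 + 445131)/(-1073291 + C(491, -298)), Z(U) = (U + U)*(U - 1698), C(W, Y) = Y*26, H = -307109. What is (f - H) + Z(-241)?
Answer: 1342331525976/1081039 ≈ 1.2417e+6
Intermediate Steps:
C(W, Y) = 26*Y
Z(U) = 2*U*(-1698 + U) (Z(U) = (2*U)*(-1698 + U) = 2*U*(-1698 + U))
f = -2167597/1081039 (f = -2 + (-439612 + 445131)/(-1073291 + 26*(-298)) = -2 + 5519/(-1073291 - 7748) = -2 + 5519/(-1081039) = -2 + 5519*(-1/1081039) = -2 - 5519/1081039 = -2167597/1081039 ≈ -2.0051)
(f - H) + Z(-241) = (-2167597/1081039 - 1*(-307109)) + 2*(-241)*(-1698 - 241) = (-2167597/1081039 + 307109) + 2*(-241)*(-1939) = 331994638654/1081039 + 934598 = 1342331525976/1081039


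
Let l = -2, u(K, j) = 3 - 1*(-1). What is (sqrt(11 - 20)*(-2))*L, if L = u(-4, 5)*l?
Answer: 48*I ≈ 48.0*I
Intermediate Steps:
u(K, j) = 4 (u(K, j) = 3 + 1 = 4)
L = -8 (L = 4*(-2) = -8)
(sqrt(11 - 20)*(-2))*L = (sqrt(11 - 20)*(-2))*(-8) = (sqrt(-9)*(-2))*(-8) = ((3*I)*(-2))*(-8) = -6*I*(-8) = 48*I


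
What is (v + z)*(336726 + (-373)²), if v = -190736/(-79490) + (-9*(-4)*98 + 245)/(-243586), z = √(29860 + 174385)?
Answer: 313797165376639/276609302 + 475855*√204245 ≈ 2.1619e+8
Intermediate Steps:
z = √204245 ≈ 451.93
v = 3297193109/1383046510 (v = -190736*(-1/79490) + (36*98 + 245)*(-1/243586) = 95368/39745 + (3528 + 245)*(-1/243586) = 95368/39745 + 3773*(-1/243586) = 95368/39745 - 539/34798 = 3297193109/1383046510 ≈ 2.3840)
(v + z)*(336726 + (-373)²) = (3297193109/1383046510 + √204245)*(336726 + (-373)²) = (3297193109/1383046510 + √204245)*(336726 + 139129) = (3297193109/1383046510 + √204245)*475855 = 313797165376639/276609302 + 475855*√204245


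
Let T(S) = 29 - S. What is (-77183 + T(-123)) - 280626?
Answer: -357657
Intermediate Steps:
(-77183 + T(-123)) - 280626 = (-77183 + (29 - 1*(-123))) - 280626 = (-77183 + (29 + 123)) - 280626 = (-77183 + 152) - 280626 = -77031 - 280626 = -357657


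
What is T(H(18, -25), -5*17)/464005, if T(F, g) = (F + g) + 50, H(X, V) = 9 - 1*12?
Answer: -38/464005 ≈ -8.1896e-5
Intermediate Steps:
H(X, V) = -3 (H(X, V) = 9 - 12 = -3)
T(F, g) = 50 + F + g
T(H(18, -25), -5*17)/464005 = (50 - 3 - 5*17)/464005 = (50 - 3 - 85)*(1/464005) = -38*1/464005 = -38/464005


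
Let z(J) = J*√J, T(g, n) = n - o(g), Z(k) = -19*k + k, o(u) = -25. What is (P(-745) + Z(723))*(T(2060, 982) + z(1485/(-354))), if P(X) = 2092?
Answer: -10998454 + 8109585*I*√6490/6962 ≈ -1.0998e+7 + 93840.0*I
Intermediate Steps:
Z(k) = -18*k
T(g, n) = 25 + n (T(g, n) = n - 1*(-25) = n + 25 = 25 + n)
z(J) = J^(3/2)
(P(-745) + Z(723))*(T(2060, 982) + z(1485/(-354))) = (2092 - 18*723)*((25 + 982) + (1485/(-354))^(3/2)) = (2092 - 13014)*(1007 + (1485*(-1/354))^(3/2)) = -10922*(1007 + (-495/118)^(3/2)) = -10922*(1007 - 1485*I*√6490/13924) = -10998454 + 8109585*I*√6490/6962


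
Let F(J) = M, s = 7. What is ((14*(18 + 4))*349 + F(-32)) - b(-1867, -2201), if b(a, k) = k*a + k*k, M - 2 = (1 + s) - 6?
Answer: -8846172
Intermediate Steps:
M = 4 (M = 2 + ((1 + 7) - 6) = 2 + (8 - 6) = 2 + 2 = 4)
F(J) = 4
b(a, k) = k² + a*k (b(a, k) = a*k + k² = k² + a*k)
((14*(18 + 4))*349 + F(-32)) - b(-1867, -2201) = ((14*(18 + 4))*349 + 4) - (-2201)*(-1867 - 2201) = ((14*22)*349 + 4) - (-2201)*(-4068) = (308*349 + 4) - 1*8953668 = (107492 + 4) - 8953668 = 107496 - 8953668 = -8846172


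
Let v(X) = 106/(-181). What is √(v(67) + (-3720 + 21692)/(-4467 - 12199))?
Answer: 2*I*√946352319393/1508273 ≈ 1.29*I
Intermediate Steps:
v(X) = -106/181 (v(X) = 106*(-1/181) = -106/181)
√(v(67) + (-3720 + 21692)/(-4467 - 12199)) = √(-106/181 + (-3720 + 21692)/(-4467 - 12199)) = √(-106/181 + 17972/(-16666)) = √(-106/181 + 17972*(-1/16666)) = √(-106/181 - 8986/8333) = √(-2509764/1508273) = 2*I*√946352319393/1508273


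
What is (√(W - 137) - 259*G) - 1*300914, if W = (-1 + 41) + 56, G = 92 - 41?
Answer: -314123 + I*√41 ≈ -3.1412e+5 + 6.4031*I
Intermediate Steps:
G = 51
W = 96 (W = 40 + 56 = 96)
(√(W - 137) - 259*G) - 1*300914 = (√(96 - 137) - 259*51) - 1*300914 = (√(-41) - 13209) - 300914 = (I*√41 - 13209) - 300914 = (-13209 + I*√41) - 300914 = -314123 + I*√41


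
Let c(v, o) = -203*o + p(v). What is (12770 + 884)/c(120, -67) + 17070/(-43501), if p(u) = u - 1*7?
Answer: 179932337/298286357 ≈ 0.60322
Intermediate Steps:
p(u) = -7 + u (p(u) = u - 7 = -7 + u)
c(v, o) = -7 + v - 203*o (c(v, o) = -203*o + (-7 + v) = -7 + v - 203*o)
(12770 + 884)/c(120, -67) + 17070/(-43501) = (12770 + 884)/(-7 + 120 - 203*(-67)) + 17070/(-43501) = 13654/(-7 + 120 + 13601) + 17070*(-1/43501) = 13654/13714 - 17070/43501 = 13654*(1/13714) - 17070/43501 = 6827/6857 - 17070/43501 = 179932337/298286357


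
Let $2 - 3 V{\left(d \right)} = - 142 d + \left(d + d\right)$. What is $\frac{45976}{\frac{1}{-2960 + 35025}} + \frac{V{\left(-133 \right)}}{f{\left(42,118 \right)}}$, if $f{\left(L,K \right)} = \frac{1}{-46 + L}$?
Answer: $1474245264$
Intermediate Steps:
$V{\left(d \right)} = \frac{2}{3} + \frac{140 d}{3}$ ($V{\left(d \right)} = \frac{2}{3} - \frac{- 142 d + \left(d + d\right)}{3} = \frac{2}{3} - \frac{- 142 d + 2 d}{3} = \frac{2}{3} - \frac{\left(-140\right) d}{3} = \frac{2}{3} + \frac{140 d}{3}$)
$\frac{45976}{\frac{1}{-2960 + 35025}} + \frac{V{\left(-133 \right)}}{f{\left(42,118 \right)}} = \frac{45976}{\frac{1}{-2960 + 35025}} + \frac{\frac{2}{3} + \frac{140}{3} \left(-133\right)}{\frac{1}{-46 + 42}} = \frac{45976}{\frac{1}{32065}} + \frac{\frac{2}{3} - \frac{18620}{3}}{\frac{1}{-4}} = 45976 \frac{1}{\frac{1}{32065}} - \frac{6206}{- \frac{1}{4}} = 45976 \cdot 32065 - -24824 = 1474220440 + 24824 = 1474245264$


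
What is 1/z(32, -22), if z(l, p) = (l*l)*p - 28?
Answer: -1/22556 ≈ -4.4334e-5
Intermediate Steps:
z(l, p) = -28 + p*l² (z(l, p) = l²*p - 28 = p*l² - 28 = -28 + p*l²)
1/z(32, -22) = 1/(-28 - 22*32²) = 1/(-28 - 22*1024) = 1/(-28 - 22528) = 1/(-22556) = -1/22556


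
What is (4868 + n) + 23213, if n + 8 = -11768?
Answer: 16305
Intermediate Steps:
n = -11776 (n = -8 - 11768 = -11776)
(4868 + n) + 23213 = (4868 - 11776) + 23213 = -6908 + 23213 = 16305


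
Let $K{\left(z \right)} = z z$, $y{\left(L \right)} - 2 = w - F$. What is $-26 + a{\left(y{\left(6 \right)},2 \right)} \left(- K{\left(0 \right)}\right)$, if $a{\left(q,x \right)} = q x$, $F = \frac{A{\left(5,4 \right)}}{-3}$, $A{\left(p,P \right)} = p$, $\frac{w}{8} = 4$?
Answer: $-26$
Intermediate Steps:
$w = 32$ ($w = 8 \cdot 4 = 32$)
$F = - \frac{5}{3}$ ($F = \frac{5}{-3} = 5 \left(- \frac{1}{3}\right) = - \frac{5}{3} \approx -1.6667$)
$y{\left(L \right)} = \frac{107}{3}$ ($y{\left(L \right)} = 2 + \left(32 - - \frac{5}{3}\right) = 2 + \left(32 + \frac{5}{3}\right) = 2 + \frac{101}{3} = \frac{107}{3}$)
$K{\left(z \right)} = z^{2}$
$-26 + a{\left(y{\left(6 \right)},2 \right)} \left(- K{\left(0 \right)}\right) = -26 + \frac{107}{3} \cdot 2 \left(- 0^{2}\right) = -26 + \frac{214 \left(\left(-1\right) 0\right)}{3} = -26 + \frac{214}{3} \cdot 0 = -26 + 0 = -26$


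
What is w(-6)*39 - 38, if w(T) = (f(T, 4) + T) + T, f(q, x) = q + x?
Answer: -584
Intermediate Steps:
w(T) = 4 + 3*T (w(T) = ((T + 4) + T) + T = ((4 + T) + T) + T = (4 + 2*T) + T = 4 + 3*T)
w(-6)*39 - 38 = (4 + 3*(-6))*39 - 38 = (4 - 18)*39 - 38 = -14*39 - 38 = -546 - 38 = -584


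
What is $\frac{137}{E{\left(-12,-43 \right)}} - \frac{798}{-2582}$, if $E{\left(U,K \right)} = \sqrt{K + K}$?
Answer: $\frac{399}{1291} - \frac{137 i \sqrt{86}}{86} \approx 0.30906 - 14.773 i$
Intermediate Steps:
$E{\left(U,K \right)} = \sqrt{2} \sqrt{K}$ ($E{\left(U,K \right)} = \sqrt{2 K} = \sqrt{2} \sqrt{K}$)
$\frac{137}{E{\left(-12,-43 \right)}} - \frac{798}{-2582} = \frac{137}{\sqrt{2} \sqrt{-43}} - \frac{798}{-2582} = \frac{137}{\sqrt{2} i \sqrt{43}} - - \frac{399}{1291} = \frac{137}{i \sqrt{86}} + \frac{399}{1291} = 137 \left(- \frac{i \sqrt{86}}{86}\right) + \frac{399}{1291} = - \frac{137 i \sqrt{86}}{86} + \frac{399}{1291} = \frac{399}{1291} - \frac{137 i \sqrt{86}}{86}$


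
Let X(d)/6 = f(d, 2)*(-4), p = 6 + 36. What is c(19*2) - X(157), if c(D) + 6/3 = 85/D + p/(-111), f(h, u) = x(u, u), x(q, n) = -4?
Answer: -135175/1406 ≈ -96.141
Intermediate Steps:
f(h, u) = -4
p = 42
c(D) = -88/37 + 85/D (c(D) = -2 + (85/D + 42/(-111)) = -2 + (85/D + 42*(-1/111)) = -2 + (85/D - 14/37) = -2 + (-14/37 + 85/D) = -88/37 + 85/D)
X(d) = 96 (X(d) = 6*(-4*(-4)) = 6*16 = 96)
c(19*2) - X(157) = (-88/37 + 85/((19*2))) - 1*96 = (-88/37 + 85/38) - 96 = -199/1406 - 96 = -135175/1406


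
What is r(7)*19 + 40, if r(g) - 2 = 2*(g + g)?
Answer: 610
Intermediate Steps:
r(g) = 2 + 4*g (r(g) = 2 + 2*(g + g) = 2 + 2*(2*g) = 2 + 4*g)
r(7)*19 + 40 = (2 + 4*7)*19 + 40 = (2 + 28)*19 + 40 = 30*19 + 40 = 570 + 40 = 610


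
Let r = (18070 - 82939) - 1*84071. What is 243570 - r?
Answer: 392510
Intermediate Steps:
r = -148940 (r = -64869 - 84071 = -148940)
243570 - r = 243570 - 1*(-148940) = 243570 + 148940 = 392510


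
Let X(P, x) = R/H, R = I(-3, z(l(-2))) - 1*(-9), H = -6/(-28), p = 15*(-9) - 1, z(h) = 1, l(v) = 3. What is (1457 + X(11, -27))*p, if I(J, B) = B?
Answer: -613496/3 ≈ -2.0450e+5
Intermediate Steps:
p = -136 (p = -135 - 1 = -136)
H = 3/14 (H = -6*(-1/28) = 3/14 ≈ 0.21429)
R = 10 (R = 1 - 1*(-9) = 1 + 9 = 10)
X(P, x) = 140/3 (X(P, x) = 10/(3/14) = 10*(14/3) = 140/3)
(1457 + X(11, -27))*p = (1457 + 140/3)*(-136) = (4511/3)*(-136) = -613496/3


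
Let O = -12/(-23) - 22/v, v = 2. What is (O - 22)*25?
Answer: -18675/23 ≈ -811.96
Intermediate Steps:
O = -241/23 (O = -12/(-23) - 22/2 = -12*(-1/23) - 22*1/2 = 12/23 - 11 = -241/23 ≈ -10.478)
(O - 22)*25 = (-241/23 - 22)*25 = -747/23*25 = -18675/23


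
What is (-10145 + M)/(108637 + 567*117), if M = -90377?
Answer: -50261/87488 ≈ -0.57449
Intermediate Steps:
(-10145 + M)/(108637 + 567*117) = (-10145 - 90377)/(108637 + 567*117) = -100522/(108637 + 66339) = -100522/174976 = -100522*1/174976 = -50261/87488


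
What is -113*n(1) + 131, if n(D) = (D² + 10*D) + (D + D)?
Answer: -1338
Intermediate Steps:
n(D) = D² + 12*D (n(D) = (D² + 10*D) + 2*D = D² + 12*D)
-113*n(1) + 131 = -113*(12 + 1) + 131 = -113*13 + 131 = -1469 + 131 = -1338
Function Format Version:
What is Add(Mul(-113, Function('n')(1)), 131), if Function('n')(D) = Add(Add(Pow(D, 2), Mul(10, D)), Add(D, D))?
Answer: -1338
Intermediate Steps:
Function('n')(D) = Add(Pow(D, 2), Mul(12, D)) (Function('n')(D) = Add(Add(Pow(D, 2), Mul(10, D)), Mul(2, D)) = Add(Pow(D, 2), Mul(12, D)))
Add(Mul(-113, Function('n')(1)), 131) = Add(Mul(-113, Mul(1, Add(12, 1))), 131) = Add(Mul(-113, Mul(1, 13)), 131) = Add(Mul(-113, 13), 131) = Add(-1469, 131) = -1338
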